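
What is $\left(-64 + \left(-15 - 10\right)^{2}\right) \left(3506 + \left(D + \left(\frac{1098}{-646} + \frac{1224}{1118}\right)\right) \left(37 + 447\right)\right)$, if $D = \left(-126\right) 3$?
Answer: $- \frac{1070952018906}{10621} \approx -1.0083 \cdot 10^{8}$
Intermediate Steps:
$D = -378$
$\left(-64 + \left(-15 - 10\right)^{2}\right) \left(3506 + \left(D + \left(\frac{1098}{-646} + \frac{1224}{1118}\right)\right) \left(37 + 447\right)\right) = \left(-64 + \left(-15 - 10\right)^{2}\right) \left(3506 + \left(-378 + \left(\frac{1098}{-646} + \frac{1224}{1118}\right)\right) \left(37 + 447\right)\right) = \left(-64 + \left(-25\right)^{2}\right) \left(3506 + \left(-378 + \left(1098 \left(- \frac{1}{646}\right) + 1224 \cdot \frac{1}{1118}\right)\right) 484\right) = \left(-64 + 625\right) \left(3506 + \left(-378 + \left(- \frac{549}{323} + \frac{612}{559}\right)\right) 484\right) = 561 \left(3506 + \left(-378 - \frac{109215}{180557}\right) 484\right) = 561 \left(3506 - \frac{33086124324}{180557}\right) = 561 \left(- \frac{32453091482}{180557}\right) = - \frac{1070952018906}{10621}$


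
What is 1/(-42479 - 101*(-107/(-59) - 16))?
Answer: -59/2421724 ≈ -2.4363e-5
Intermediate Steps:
1/(-42479 - 101*(-107/(-59) - 16)) = 1/(-42479 - 101*(-107*(-1/59) - 16)) = 1/(-42479 - 101*(107/59 - 16)) = 1/(-42479 - 101*(-837/59)) = 1/(-42479 + 84537/59) = 1/(-2421724/59) = -59/2421724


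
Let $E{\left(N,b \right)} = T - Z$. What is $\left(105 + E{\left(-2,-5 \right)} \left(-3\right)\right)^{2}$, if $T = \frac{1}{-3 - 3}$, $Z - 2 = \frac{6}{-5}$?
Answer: $\frac{1164241}{100} \approx 11642.0$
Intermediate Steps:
$Z = \frac{4}{5}$ ($Z = 2 + \frac{6}{-5} = 2 + 6 \left(- \frac{1}{5}\right) = 2 - \frac{6}{5} = \frac{4}{5} \approx 0.8$)
$T = - \frac{1}{6}$ ($T = \frac{1}{-6} = - \frac{1}{6} \approx -0.16667$)
$E{\left(N,b \right)} = - \frac{29}{30}$ ($E{\left(N,b \right)} = - \frac{1}{6} - \frac{4}{5} = - \frac{29}{30}$)
$\left(105 + E{\left(-2,-5 \right)} \left(-3\right)\right)^{2} = \left(105 - - \frac{29}{10}\right)^{2} = \left(105 + \frac{29}{10}\right)^{2} = \left(\frac{1079}{10}\right)^{2} = \frac{1164241}{100}$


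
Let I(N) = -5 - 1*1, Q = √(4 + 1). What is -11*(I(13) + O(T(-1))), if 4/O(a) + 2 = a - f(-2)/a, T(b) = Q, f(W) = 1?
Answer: 176 + 44*√5 ≈ 274.39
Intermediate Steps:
Q = √5 ≈ 2.2361
I(N) = -6 (I(N) = -5 - 1 = -6)
T(b) = √5
O(a) = 4/(-2 + a - 1/a) (O(a) = 4/(-2 + (a - 1/a)) = 4/(-2 + a - 1/a))
-11*(I(13) + O(T(-1))) = -11*(-6 + 4*√5/(-1 + (√5)² - 2*√5)) = -11*(-6 + 4*√5/(-1 + 5 - 2*√5)) = -11*(-6 + 4*√5/(4 - 2*√5)) = 66 - 44*√5/(4 - 2*√5)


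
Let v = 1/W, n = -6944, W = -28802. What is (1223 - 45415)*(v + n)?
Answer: 4419224062544/14401 ≈ 3.0687e+8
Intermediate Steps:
v = -1/28802 (v = 1/(-28802) = -1/28802 ≈ -3.4720e-5)
(1223 - 45415)*(v + n) = (1223 - 45415)*(-1/28802 - 6944) = -44192*(-200001089/28802) = 4419224062544/14401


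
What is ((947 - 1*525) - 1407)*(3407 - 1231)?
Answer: -2143360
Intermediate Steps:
((947 - 1*525) - 1407)*(3407 - 1231) = ((947 - 525) - 1407)*2176 = (422 - 1407)*2176 = -985*2176 = -2143360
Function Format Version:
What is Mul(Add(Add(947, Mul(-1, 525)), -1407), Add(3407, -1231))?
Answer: -2143360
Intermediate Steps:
Mul(Add(Add(947, Mul(-1, 525)), -1407), Add(3407, -1231)) = Mul(Add(Add(947, -525), -1407), 2176) = Mul(Add(422, -1407), 2176) = Mul(-985, 2176) = -2143360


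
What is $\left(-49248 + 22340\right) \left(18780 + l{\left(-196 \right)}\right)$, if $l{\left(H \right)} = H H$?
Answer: $-1539029968$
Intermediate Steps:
$l{\left(H \right)} = H^{2}$
$\left(-49248 + 22340\right) \left(18780 + l{\left(-196 \right)}\right) = \left(-49248 + 22340\right) \left(18780 + \left(-196\right)^{2}\right) = - 26908 \left(18780 + 38416\right) = \left(-26908\right) 57196 = -1539029968$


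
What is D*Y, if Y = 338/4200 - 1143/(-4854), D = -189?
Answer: -4830939/80900 ≈ -59.715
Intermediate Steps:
Y = 536771/1698900 (Y = 338*(1/4200) - 1143*(-1/4854) = 169/2100 + 381/1618 = 536771/1698900 ≈ 0.31595)
D*Y = -189*536771/1698900 = -4830939/80900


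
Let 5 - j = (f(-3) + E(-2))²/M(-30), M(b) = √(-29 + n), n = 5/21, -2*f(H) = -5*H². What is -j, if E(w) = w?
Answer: -5 - 1681*I*√3171/1208 ≈ -5.0 - 78.361*I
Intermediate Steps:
f(H) = 5*H²/2 (f(H) = -(-5)*H²/2 = 5*H²/2)
n = 5/21 (n = 5*(1/21) = 5/21 ≈ 0.23810)
M(b) = 2*I*√3171/21 (M(b) = √(-29 + 5/21) = √(-604/21) = 2*I*√3171/21)
j = 5 + 1681*I*√3171/1208 (j = 5 - ((5/2)*(-3)² - 2)²/(2*I*√3171/21) = 5 - ((5/2)*9 - 2)²*(-I*√3171/302) = 5 - (45/2 - 2)²*(-I*√3171/302) = 5 - (41/2)²*(-I*√3171/302) = 5 - 1681*(-I*√3171/302)/4 = 5 - (-1681)*I*√3171/1208 = 5 + 1681*I*√3171/1208 ≈ 5.0 + 78.361*I)
-j = -(5 + 1681*I*√3171/1208) = -5 - 1681*I*√3171/1208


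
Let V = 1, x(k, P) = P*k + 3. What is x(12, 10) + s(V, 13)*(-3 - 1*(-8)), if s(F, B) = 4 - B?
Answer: 78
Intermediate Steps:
x(k, P) = 3 + P*k
x(12, 10) + s(V, 13)*(-3 - 1*(-8)) = (3 + 10*12) + (4 - 1*13)*(-3 - 1*(-8)) = (3 + 120) + (4 - 13)*(-3 + 8) = 123 - 9*5 = 123 - 45 = 78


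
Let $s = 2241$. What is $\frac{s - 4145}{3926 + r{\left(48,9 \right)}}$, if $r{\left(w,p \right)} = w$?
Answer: $- \frac{952}{1987} \approx -0.47911$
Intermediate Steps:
$\frac{s - 4145}{3926 + r{\left(48,9 \right)}} = \frac{2241 - 4145}{3926 + 48} = - \frac{1904}{3974} = \left(-1904\right) \frac{1}{3974} = - \frac{952}{1987}$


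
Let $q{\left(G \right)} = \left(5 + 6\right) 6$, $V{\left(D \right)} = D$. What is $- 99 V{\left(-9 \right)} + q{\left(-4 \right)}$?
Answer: $957$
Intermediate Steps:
$q{\left(G \right)} = 66$ ($q{\left(G \right)} = 11 \cdot 6 = 66$)
$- 99 V{\left(-9 \right)} + q{\left(-4 \right)} = \left(-99\right) \left(-9\right) + 66 = 891 + 66 = 957$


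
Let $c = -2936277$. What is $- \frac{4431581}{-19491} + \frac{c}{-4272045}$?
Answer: $\frac{6329714809384}{27755476365} \approx 228.05$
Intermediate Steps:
$- \frac{4431581}{-19491} + \frac{c}{-4272045} = - \frac{4431581}{-19491} - \frac{2936277}{-4272045} = \left(-4431581\right) \left(- \frac{1}{19491}\right) - - \frac{978759}{1424015} = \frac{4431581}{19491} + \frac{978759}{1424015} = \frac{6329714809384}{27755476365}$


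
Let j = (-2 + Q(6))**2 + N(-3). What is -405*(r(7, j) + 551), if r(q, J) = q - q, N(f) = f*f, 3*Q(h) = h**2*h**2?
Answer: -223155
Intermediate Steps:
Q(h) = h**4/3 (Q(h) = (h**2*h**2)/3 = h**4/3)
N(f) = f**2
j = 184909 (j = (-2 + (1/3)*6**4)**2 + (-3)**2 = (-2 + (1/3)*1296)**2 + 9 = (-2 + 432)**2 + 9 = 430**2 + 9 = 184900 + 9 = 184909)
r(q, J) = 0
-405*(r(7, j) + 551) = -405*(0 + 551) = -405*551 = -223155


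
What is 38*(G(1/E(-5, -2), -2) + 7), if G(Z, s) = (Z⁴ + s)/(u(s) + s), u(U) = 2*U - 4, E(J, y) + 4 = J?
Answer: 8975429/32805 ≈ 273.60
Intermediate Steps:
E(J, y) = -4 + J
u(U) = -4 + 2*U
G(Z, s) = (s + Z⁴)/(-4 + 3*s) (G(Z, s) = (Z⁴ + s)/((-4 + 2*s) + s) = (s + Z⁴)/(-4 + 3*s))
38*(G(1/E(-5, -2), -2) + 7) = 38*((-2 + (1/(-4 - 5))⁴)/(-4 + 3*(-2)) + 7) = 38*((-2 + (1/(-9))⁴)/(-4 - 6) + 7) = 38*((-2 + (-⅑)⁴)/(-10) + 7) = 38*(-(-2 + 1/6561)/10 + 7) = 38*(-⅒*(-13121/6561) + 7) = 38*(13121/65610 + 7) = 38*(472391/65610) = 8975429/32805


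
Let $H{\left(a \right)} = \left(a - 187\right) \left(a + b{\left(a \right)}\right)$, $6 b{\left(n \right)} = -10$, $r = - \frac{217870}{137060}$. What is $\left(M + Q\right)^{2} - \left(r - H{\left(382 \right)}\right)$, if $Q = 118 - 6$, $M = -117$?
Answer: $\frac{1016869927}{13706} \approx 74192.0$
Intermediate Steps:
$r = - \frac{21787}{13706}$ ($r = \left(-217870\right) \frac{1}{137060} = - \frac{21787}{13706} \approx -1.5896$)
$b{\left(n \right)} = - \frac{5}{3}$ ($b{\left(n \right)} = \frac{1}{6} \left(-10\right) = - \frac{5}{3}$)
$H{\left(a \right)} = \left(-187 + a\right) \left(- \frac{5}{3} + a\right)$ ($H{\left(a \right)} = \left(a - 187\right) \left(a - \frac{5}{3}\right) = \left(-187 + a\right) \left(- \frac{5}{3} + a\right)$)
$Q = 112$ ($Q = 118 - 6 = 112$)
$\left(M + Q\right)^{2} - \left(r - H{\left(382 \right)}\right) = \left(-117 + 112\right)^{2} + \left(\left(\frac{935}{3} + 382^{2} - \frac{216212}{3}\right) - - \frac{21787}{13706}\right) = \left(-5\right)^{2} + \left(\left(\frac{935}{3} + 145924 - \frac{216212}{3}\right) + \frac{21787}{13706}\right) = 25 + \left(74165 + \frac{21787}{13706}\right) = 25 + \frac{1016527277}{13706} = \frac{1016869927}{13706}$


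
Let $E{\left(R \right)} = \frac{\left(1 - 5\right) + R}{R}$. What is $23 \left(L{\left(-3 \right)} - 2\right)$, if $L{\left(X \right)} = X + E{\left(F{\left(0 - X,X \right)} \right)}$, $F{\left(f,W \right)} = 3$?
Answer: $- \frac{368}{3} \approx -122.67$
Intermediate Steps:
$E{\left(R \right)} = \frac{-4 + R}{R}$
$L{\left(X \right)} = - \frac{1}{3} + X$ ($L{\left(X \right)} = X + \frac{-4 + 3}{3} = X + \frac{1}{3} \left(-1\right) = X - \frac{1}{3} = - \frac{1}{3} + X$)
$23 \left(L{\left(-3 \right)} - 2\right) = 23 \left(\left(- \frac{1}{3} - 3\right) - 2\right) = 23 \left(- \frac{10}{3} - 2\right) = 23 \left(- \frac{16}{3}\right) = - \frac{368}{3}$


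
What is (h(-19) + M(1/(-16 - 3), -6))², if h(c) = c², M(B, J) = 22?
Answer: 146689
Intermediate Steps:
(h(-19) + M(1/(-16 - 3), -6))² = ((-19)² + 22)² = (361 + 22)² = 383² = 146689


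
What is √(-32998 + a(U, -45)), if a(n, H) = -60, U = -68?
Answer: I*√33058 ≈ 181.82*I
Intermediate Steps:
√(-32998 + a(U, -45)) = √(-32998 - 60) = √(-33058) = I*√33058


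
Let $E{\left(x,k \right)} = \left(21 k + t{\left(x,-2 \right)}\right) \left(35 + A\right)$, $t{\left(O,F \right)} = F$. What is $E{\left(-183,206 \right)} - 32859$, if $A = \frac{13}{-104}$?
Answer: $\frac{235881}{2} \approx 1.1794 \cdot 10^{5}$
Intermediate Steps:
$A = - \frac{1}{8}$ ($A = 13 \left(- \frac{1}{104}\right) = - \frac{1}{8} \approx -0.125$)
$E{\left(x,k \right)} = - \frac{279}{4} + \frac{5859 k}{8}$ ($E{\left(x,k \right)} = \left(21 k - 2\right) \left(35 - \frac{1}{8}\right) = \left(-2 + 21 k\right) \frac{279}{8} = - \frac{279}{4} + \frac{5859 k}{8}$)
$E{\left(-183,206 \right)} - 32859 = \left(- \frac{279}{4} + \frac{5859}{8} \cdot 206\right) - 32859 = \left(- \frac{279}{4} + \frac{603477}{4}\right) - 32859 = \frac{301599}{2} - 32859 = \frac{235881}{2}$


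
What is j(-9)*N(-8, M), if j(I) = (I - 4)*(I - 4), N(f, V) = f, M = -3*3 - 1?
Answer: -1352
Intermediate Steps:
M = -10 (M = -9 - 1 = -10)
j(I) = (-4 + I)**2 (j(I) = (-4 + I)*(-4 + I) = (-4 + I)**2)
j(-9)*N(-8, M) = (-4 - 9)**2*(-8) = (-13)**2*(-8) = 169*(-8) = -1352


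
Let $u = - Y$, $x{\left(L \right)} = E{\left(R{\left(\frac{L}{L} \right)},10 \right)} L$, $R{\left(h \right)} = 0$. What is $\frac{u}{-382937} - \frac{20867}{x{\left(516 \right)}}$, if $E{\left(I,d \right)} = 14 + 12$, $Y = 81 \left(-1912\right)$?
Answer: $- \frac{10068509131}{5137482792} \approx -1.9598$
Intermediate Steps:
$Y = -154872$
$E{\left(I,d \right)} = 26$
$x{\left(L \right)} = 26 L$
$u = 154872$ ($u = \left(-1\right) \left(-154872\right) = 154872$)
$\frac{u}{-382937} - \frac{20867}{x{\left(516 \right)}} = \frac{154872}{-382937} - \frac{20867}{26 \cdot 516} = 154872 \left(- \frac{1}{382937}\right) - \frac{20867}{13416} = - \frac{154872}{382937} - \frac{20867}{13416} = - \frac{10068509131}{5137482792}$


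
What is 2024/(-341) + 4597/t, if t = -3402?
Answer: -768475/105462 ≈ -7.2868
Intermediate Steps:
2024/(-341) + 4597/t = 2024/(-341) + 4597/(-3402) = 2024*(-1/341) + 4597*(-1/3402) = -184/31 - 4597/3402 = -768475/105462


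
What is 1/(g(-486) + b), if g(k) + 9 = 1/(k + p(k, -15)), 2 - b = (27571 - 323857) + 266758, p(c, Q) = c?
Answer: 972/28694411 ≈ 3.3874e-5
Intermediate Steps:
b = 29530 (b = 2 - ((27571 - 323857) + 266758) = 2 - (-296286 + 266758) = 2 - 1*(-29528) = 2 + 29528 = 29530)
g(k) = -9 + 1/(2*k) (g(k) = -9 + 1/(k + k) = -9 + 1/(2*k))
1/(g(-486) + b) = 1/((-9 + (½)/(-486)) + 29530) = 1/((-9 + (½)*(-1/486)) + 29530) = 1/((-9 - 1/972) + 29530) = 1/(-8749/972 + 29530) = 1/(28694411/972) = 972/28694411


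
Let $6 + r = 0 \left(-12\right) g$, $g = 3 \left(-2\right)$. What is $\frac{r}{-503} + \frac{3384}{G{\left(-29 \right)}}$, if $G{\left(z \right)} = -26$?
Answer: $- \frac{850998}{6539} \approx -130.14$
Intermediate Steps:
$g = -6$
$r = -6$ ($r = -6 + 0 \left(-12\right) \left(-6\right) = -6 + 0 \left(-6\right) = -6 + 0 = -6$)
$\frac{r}{-503} + \frac{3384}{G{\left(-29 \right)}} = - \frac{6}{-503} + \frac{3384}{-26} = \left(-6\right) \left(- \frac{1}{503}\right) + 3384 \left(- \frac{1}{26}\right) = \frac{6}{503} - \frac{1692}{13} = - \frac{850998}{6539}$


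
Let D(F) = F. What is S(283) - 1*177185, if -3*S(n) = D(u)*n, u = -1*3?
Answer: -176902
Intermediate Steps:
u = -3
S(n) = n (S(n) = -(-1)*n = n)
S(283) - 1*177185 = 283 - 1*177185 = 283 - 177185 = -176902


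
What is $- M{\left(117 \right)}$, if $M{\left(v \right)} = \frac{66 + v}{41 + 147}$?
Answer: $- \frac{183}{188} \approx -0.9734$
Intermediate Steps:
$M{\left(v \right)} = \frac{33}{94} + \frac{v}{188}$ ($M{\left(v \right)} = \frac{66 + v}{188} = \left(66 + v\right) \frac{1}{188} = \frac{33}{94} + \frac{v}{188}$)
$- M{\left(117 \right)} = - (\frac{33}{94} + \frac{1}{188} \cdot 117) = - (\frac{33}{94} + \frac{117}{188}) = \left(-1\right) \frac{183}{188} = - \frac{183}{188}$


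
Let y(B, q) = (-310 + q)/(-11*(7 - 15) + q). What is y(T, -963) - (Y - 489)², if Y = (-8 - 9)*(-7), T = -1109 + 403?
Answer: -119786227/875 ≈ -1.3690e+5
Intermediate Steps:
T = -706
y(B, q) = (-310 + q)/(88 + q) (y(B, q) = (-310 + q)/(-11*(-8) + q) = (-310 + q)/(88 + q))
Y = 119 (Y = -17*(-7) = 119)
y(T, -963) - (Y - 489)² = (-310 - 963)/(88 - 963) - (119 - 489)² = -1273/(-875) - 1*(-370)² = -1/875*(-1273) - 1*136900 = 1273/875 - 136900 = -119786227/875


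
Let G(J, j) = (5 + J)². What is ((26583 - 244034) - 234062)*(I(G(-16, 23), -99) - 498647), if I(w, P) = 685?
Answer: 224836316506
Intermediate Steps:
((26583 - 244034) - 234062)*(I(G(-16, 23), -99) - 498647) = ((26583 - 244034) - 234062)*(685 - 498647) = (-217451 - 234062)*(-497962) = -451513*(-497962) = 224836316506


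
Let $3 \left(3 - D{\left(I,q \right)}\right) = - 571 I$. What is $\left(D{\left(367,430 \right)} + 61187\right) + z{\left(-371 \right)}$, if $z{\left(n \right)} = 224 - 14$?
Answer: $\frac{393757}{3} \approx 1.3125 \cdot 10^{5}$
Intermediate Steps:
$D{\left(I,q \right)} = 3 + \frac{571 I}{3}$ ($D{\left(I,q \right)} = 3 - \frac{\left(-571\right) I}{3} = 3 + \frac{571 I}{3}$)
$z{\left(n \right)} = 210$
$\left(D{\left(367,430 \right)} + 61187\right) + z{\left(-371 \right)} = \left(\left(3 + \frac{571}{3} \cdot 367\right) + 61187\right) + 210 = \left(\left(3 + \frac{209557}{3}\right) + 61187\right) + 210 = \left(\frac{209566}{3} + 61187\right) + 210 = \frac{393127}{3} + 210 = \frac{393757}{3}$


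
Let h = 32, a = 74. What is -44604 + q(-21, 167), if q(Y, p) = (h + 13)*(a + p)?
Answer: -33759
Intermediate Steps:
q(Y, p) = 3330 + 45*p (q(Y, p) = (32 + 13)*(74 + p) = 45*(74 + p) = 3330 + 45*p)
-44604 + q(-21, 167) = -44604 + (3330 + 45*167) = -44604 + (3330 + 7515) = -44604 + 10845 = -33759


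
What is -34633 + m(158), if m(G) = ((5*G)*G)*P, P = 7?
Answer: 839107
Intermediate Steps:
m(G) = 35*G² (m(G) = ((5*G)*G)*7 = (5*G²)*7 = 35*G²)
-34633 + m(158) = -34633 + 35*158² = -34633 + 35*24964 = -34633 + 873740 = 839107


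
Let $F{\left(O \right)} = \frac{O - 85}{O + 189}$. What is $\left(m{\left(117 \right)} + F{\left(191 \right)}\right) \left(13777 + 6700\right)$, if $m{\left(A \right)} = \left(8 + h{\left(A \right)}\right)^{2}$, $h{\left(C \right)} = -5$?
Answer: $\frac{36100951}{190} \approx 1.9001 \cdot 10^{5}$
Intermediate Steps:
$F{\left(O \right)} = \frac{-85 + O}{189 + O}$
$m{\left(A \right)} = 9$ ($m{\left(A \right)} = \left(8 - 5\right)^{2} = 3^{2} = 9$)
$\left(m{\left(117 \right)} + F{\left(191 \right)}\right) \left(13777 + 6700\right) = \left(9 + \frac{-85 + 191}{189 + 191}\right) \left(13777 + 6700\right) = \left(9 + \frac{1}{380} \cdot 106\right) 20477 = \left(9 + \frac{53}{190}\right) 20477 = \frac{1763}{190} \cdot 20477 = \frac{36100951}{190}$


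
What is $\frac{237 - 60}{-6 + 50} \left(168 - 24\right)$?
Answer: $\frac{6372}{11} \approx 579.27$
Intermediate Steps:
$\frac{237 - 60}{-6 + 50} \left(168 - 24\right) = \frac{177}{44} \cdot 144 = \frac{6372}{11}$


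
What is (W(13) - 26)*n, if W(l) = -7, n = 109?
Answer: -3597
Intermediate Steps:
(W(13) - 26)*n = (-7 - 26)*109 = -33*109 = -3597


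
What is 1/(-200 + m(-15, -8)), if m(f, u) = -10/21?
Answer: -21/4210 ≈ -0.0049881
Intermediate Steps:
m(f, u) = -10/21 (m(f, u) = -10*1/21 = -10/21)
1/(-200 + m(-15, -8)) = 1/(-200 - 10/21) = 1/(-4210/21) = -21/4210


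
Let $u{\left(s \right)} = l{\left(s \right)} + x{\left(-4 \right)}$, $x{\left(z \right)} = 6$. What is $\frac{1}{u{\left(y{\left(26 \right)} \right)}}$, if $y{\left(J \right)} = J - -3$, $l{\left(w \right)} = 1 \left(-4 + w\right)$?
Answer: $\frac{1}{31} \approx 0.032258$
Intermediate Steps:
$l{\left(w \right)} = -4 + w$
$y{\left(J \right)} = 3 + J$ ($y{\left(J \right)} = J + 3 = 3 + J$)
$u{\left(s \right)} = 2 + s$ ($u{\left(s \right)} = \left(-4 + s\right) + 6 = 2 + s$)
$\frac{1}{u{\left(y{\left(26 \right)} \right)}} = \frac{1}{2 + \left(3 + 26\right)} = \frac{1}{2 + 29} = \frac{1}{31}$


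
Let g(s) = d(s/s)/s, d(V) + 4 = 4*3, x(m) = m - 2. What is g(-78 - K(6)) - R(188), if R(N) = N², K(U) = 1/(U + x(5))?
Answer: -24846904/703 ≈ -35344.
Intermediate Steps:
x(m) = -2 + m
K(U) = 1/(3 + U) (K(U) = 1/(U + (-2 + 5)) = 1/(U + 3) = 1/(3 + U))
d(V) = 8 (d(V) = -4 + 4*3 = -4 + 12 = 8)
g(s) = 8/s
g(-78 - K(6)) - R(188) = 8/(-78 - 1/(3 + 6)) - 1*188² = 8/(-78 - 1/9) - 1*35344 = 8/(-78 - 1*⅑) - 35344 = 8/(-78 - ⅑) - 35344 = 8/(-703/9) - 35344 = 8*(-9/703) - 35344 = -72/703 - 35344 = -24846904/703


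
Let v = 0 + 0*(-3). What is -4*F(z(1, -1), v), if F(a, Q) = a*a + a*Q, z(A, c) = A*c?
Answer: -4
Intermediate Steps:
v = 0 (v = 0 + 0 = 0)
F(a, Q) = a² + Q*a
-4*F(z(1, -1), v) = -4*1*(-1)*(0 + 1*(-1)) = -(-4)*(0 - 1) = -(-4)*(-1) = -4*1 = -4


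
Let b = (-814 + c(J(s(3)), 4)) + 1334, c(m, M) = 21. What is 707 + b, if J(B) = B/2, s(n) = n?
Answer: 1248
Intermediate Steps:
J(B) = B/2 (J(B) = B*(½) = B/2)
b = 541 (b = (-814 + 21) + 1334 = -793 + 1334 = 541)
707 + b = 707 + 541 = 1248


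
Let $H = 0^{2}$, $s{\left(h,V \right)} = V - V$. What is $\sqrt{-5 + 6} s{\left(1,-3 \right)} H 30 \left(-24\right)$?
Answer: $0$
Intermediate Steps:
$s{\left(h,V \right)} = 0$
$H = 0$
$\sqrt{-5 + 6} s{\left(1,-3 \right)} H 30 \left(-24\right) = \sqrt{-5 + 6} \cdot 0 \cdot 0 \cdot 30 \left(-24\right) = \sqrt{1} \cdot 0 \cdot 0 \cdot 30 \left(-24\right) = 1 \cdot 0 \cdot 0 \cdot 30 \left(-24\right) = 0 \cdot 0 \cdot 30 \left(-24\right) = 0 \cdot 30 \left(-24\right) = 0 \left(-24\right) = 0$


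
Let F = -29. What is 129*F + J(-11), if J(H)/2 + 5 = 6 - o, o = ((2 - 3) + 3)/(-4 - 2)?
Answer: -11215/3 ≈ -3738.3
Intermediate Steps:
o = -⅓ (o = (-1 + 3)/(-6) = 2*(-⅙) = -⅓ ≈ -0.33333)
J(H) = 8/3 (J(H) = -10 + 2*(6 - 1*(-⅓)) = -10 + 2*(6 + ⅓) = -10 + 2*(19/3) = -10 + 38/3 = 8/3)
129*F + J(-11) = 129*(-29) + 8/3 = -3741 + 8/3 = -11215/3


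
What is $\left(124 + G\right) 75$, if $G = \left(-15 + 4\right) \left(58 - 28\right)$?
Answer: $-15450$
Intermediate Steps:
$G = -330$ ($G = \left(-11\right) 30 = -330$)
$\left(124 + G\right) 75 = \left(124 - 330\right) 75 = \left(-206\right) 75 = -15450$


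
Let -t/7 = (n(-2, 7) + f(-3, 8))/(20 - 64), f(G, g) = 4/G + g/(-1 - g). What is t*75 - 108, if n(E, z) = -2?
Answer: -10453/66 ≈ -158.38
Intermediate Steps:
t = -133/198 (t = -7*(-2 + (4 + 4*8 - 1*(-3)*8)/((-3)*(1 + 8)))/(20 - 64) = -7*(-2 - ⅓*(4 + 32 + 24)/9)/(-44) = -7*(-2 - ⅓*⅑*60)*(-1)/44 = -7*(-2 - 20/9)*(-1)/44 = -(-266)*(-1)/(9*44) = -7*19/198 = -133/198 ≈ -0.67172)
t*75 - 108 = -133/198*75 - 108 = -3325/66 - 108 = -10453/66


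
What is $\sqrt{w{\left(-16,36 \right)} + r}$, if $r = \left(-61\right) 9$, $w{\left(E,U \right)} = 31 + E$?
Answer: $i \sqrt{534} \approx 23.108 i$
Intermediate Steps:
$r = -549$
$\sqrt{w{\left(-16,36 \right)} + r} = \sqrt{\left(31 - 16\right) - 549} = \sqrt{15 - 549} = \sqrt{-534} = i \sqrt{534}$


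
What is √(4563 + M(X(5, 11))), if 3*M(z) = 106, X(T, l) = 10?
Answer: √41385/3 ≈ 67.811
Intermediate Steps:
M(z) = 106/3 (M(z) = (⅓)*106 = 106/3)
√(4563 + M(X(5, 11))) = √(4563 + 106/3) = √(13795/3) = √41385/3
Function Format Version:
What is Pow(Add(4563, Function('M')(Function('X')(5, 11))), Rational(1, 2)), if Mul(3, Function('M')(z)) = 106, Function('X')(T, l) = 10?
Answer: Mul(Rational(1, 3), Pow(41385, Rational(1, 2))) ≈ 67.811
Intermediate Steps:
Function('M')(z) = Rational(106, 3) (Function('M')(z) = Mul(Rational(1, 3), 106) = Rational(106, 3))
Pow(Add(4563, Function('M')(Function('X')(5, 11))), Rational(1, 2)) = Pow(Add(4563, Rational(106, 3)), Rational(1, 2)) = Pow(Rational(13795, 3), Rational(1, 2)) = Mul(Rational(1, 3), Pow(41385, Rational(1, 2)))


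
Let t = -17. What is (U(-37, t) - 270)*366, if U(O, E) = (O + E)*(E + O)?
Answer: 968436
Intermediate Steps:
U(O, E) = (E + O)² (U(O, E) = (E + O)*(E + O) = (E + O)²)
(U(-37, t) - 270)*366 = ((-17 - 37)² - 270)*366 = ((-54)² - 270)*366 = (2916 - 270)*366 = 2646*366 = 968436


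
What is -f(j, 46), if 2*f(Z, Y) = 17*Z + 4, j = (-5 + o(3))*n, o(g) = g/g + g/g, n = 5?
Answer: 251/2 ≈ 125.50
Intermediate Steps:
o(g) = 2 (o(g) = 1 + 1 = 2)
j = -15 (j = (-5 + 2)*5 = -3*5 = -15)
f(Z, Y) = 2 + 17*Z/2 (f(Z, Y) = (17*Z + 4)/2 = (4 + 17*Z)/2 = 2 + 17*Z/2)
-f(j, 46) = -(2 + (17/2)*(-15)) = -(2 - 255/2) = -1*(-251/2) = 251/2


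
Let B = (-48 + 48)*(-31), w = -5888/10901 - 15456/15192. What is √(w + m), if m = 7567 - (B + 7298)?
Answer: √12734165912362257/6900333 ≈ 16.354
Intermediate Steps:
w = -10747348/6900333 (w = -5888*1/10901 - 15456*1/15192 = -5888/10901 - 644/633 = -10747348/6900333 ≈ -1.5575)
B = 0 (B = 0*(-31) = 0)
m = 269 (m = 7567 - (0 + 7298) = 7567 - 1*7298 = 7567 - 7298 = 269)
√(w + m) = √(-10747348/6900333 + 269) = √(1845442229/6900333) = √12734165912362257/6900333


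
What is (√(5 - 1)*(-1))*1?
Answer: -2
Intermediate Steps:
(√(5 - 1)*(-1))*1 = (√4*(-1))*1 = (2*(-1))*1 = -2*1 = -2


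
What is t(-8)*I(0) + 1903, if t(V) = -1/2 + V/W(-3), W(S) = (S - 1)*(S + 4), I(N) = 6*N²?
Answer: 1903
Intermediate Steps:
W(S) = (-1 + S)*(4 + S)
t(V) = -½ - V/4 (t(V) = -1/2 + V/(-4 + (-3)² + 3*(-3)) = -1*½ + V/(-4 + 9 - 9) = -½ + V/(-4) = -½ + V*(-¼) = -½ - V/4)
t(-8)*I(0) + 1903 = (-½ - ¼*(-8))*(6*0²) + 1903 = (-½ + 2)*(6*0) + 1903 = (3/2)*0 + 1903 = 0 + 1903 = 1903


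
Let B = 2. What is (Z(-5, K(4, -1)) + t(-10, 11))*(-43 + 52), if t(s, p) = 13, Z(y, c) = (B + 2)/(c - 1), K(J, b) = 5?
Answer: 126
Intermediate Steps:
Z(y, c) = 4/(-1 + c) (Z(y, c) = (2 + 2)/(c - 1) = 4/(-1 + c))
(Z(-5, K(4, -1)) + t(-10, 11))*(-43 + 52) = (4/(-1 + 5) + 13)*(-43 + 52) = (4/4 + 13)*9 = (4*(¼) + 13)*9 = (1 + 13)*9 = 14*9 = 126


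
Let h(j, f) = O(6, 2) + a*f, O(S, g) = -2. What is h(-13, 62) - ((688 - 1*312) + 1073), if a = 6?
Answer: -1079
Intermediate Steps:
h(j, f) = -2 + 6*f
h(-13, 62) - ((688 - 1*312) + 1073) = (-2 + 6*62) - ((688 - 1*312) + 1073) = (-2 + 372) - ((688 - 312) + 1073) = 370 - (376 + 1073) = 370 - 1*1449 = 370 - 1449 = -1079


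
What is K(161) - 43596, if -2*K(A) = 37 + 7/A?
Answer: -1003134/23 ≈ -43615.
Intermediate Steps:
K(A) = -37/2 - 7/(2*A) (K(A) = -(37 + 7/A)/2 = -37/2 - 7/(2*A))
K(161) - 43596 = (½)*(-7 - 37*161)/161 - 43596 = (½)*(1/161)*(-7 - 5957) - 43596 = (½)*(1/161)*(-5964) - 43596 = -426/23 - 43596 = -1003134/23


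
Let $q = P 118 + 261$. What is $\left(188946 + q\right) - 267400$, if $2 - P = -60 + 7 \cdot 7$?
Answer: $-76659$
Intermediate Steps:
$P = 13$ ($P = 2 - \left(-60 + 7 \cdot 7\right) = 2 - \left(-60 + 49\right) = 2 - -11 = 2 + 11 = 13$)
$q = 1795$ ($q = 13 \cdot 118 + 261 = 1534 + 261 = 1795$)
$\left(188946 + q\right) - 267400 = \left(188946 + 1795\right) - 267400 = 190741 - 267400 = -76659$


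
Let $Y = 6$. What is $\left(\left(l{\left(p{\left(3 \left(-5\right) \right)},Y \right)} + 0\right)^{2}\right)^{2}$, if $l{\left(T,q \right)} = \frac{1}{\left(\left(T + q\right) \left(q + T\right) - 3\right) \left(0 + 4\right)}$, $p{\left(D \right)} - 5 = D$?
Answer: $\frac{1}{7311616} \approx 1.3677 \cdot 10^{-7}$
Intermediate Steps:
$p{\left(D \right)} = 5 + D$
$l{\left(T,q \right)} = \frac{1}{-12 + 4 \left(T + q\right)^{2}}$ ($l{\left(T,q \right)} = \frac{1}{\left(\left(T + q\right) \left(T + q\right) - 3\right) 4} = \frac{1}{\left(\left(T + q\right)^{2} - 3\right) 4} = \frac{1}{\left(-3 + \left(T + q\right)^{2}\right) 4} = \frac{1}{-12 + 4 \left(T + q\right)^{2}}$)
$\left(\left(l{\left(p{\left(3 \left(-5\right) \right)},Y \right)} + 0\right)^{2}\right)^{2} = \left(\left(\frac{1}{4 \left(-3 + \left(\left(5 + 3 \left(-5\right)\right) + 6\right)^{2}\right)} + 0\right)^{2}\right)^{2} = \left(\left(\frac{1}{4 \left(-3 + \left(\left(5 - 15\right) + 6\right)^{2}\right)} + 0\right)^{2}\right)^{2} = \left(\left(\frac{1}{4 \left(-3 + \left(-10 + 6\right)^{2}\right)} + 0\right)^{2}\right)^{2} = \left(\left(\frac{1}{4 \left(-3 + \left(-4\right)^{2}\right)} + 0\right)^{2}\right)^{2} = \left(\left(\frac{1}{4 \left(-3 + 16\right)} + 0\right)^{2}\right)^{2} = \left(\left(\frac{1}{4 \cdot 13} + 0\right)^{2}\right)^{2} = \left(\left(\frac{1}{4} \cdot \frac{1}{13} + 0\right)^{2}\right)^{2} = \left(\left(\frac{1}{52} + 0\right)^{2}\right)^{2} = \left(\left(\frac{1}{52}\right)^{2}\right)^{2} = \left(\frac{1}{2704}\right)^{2} = \frac{1}{7311616}$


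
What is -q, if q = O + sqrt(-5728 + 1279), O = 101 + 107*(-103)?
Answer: 10920 - I*sqrt(4449) ≈ 10920.0 - 66.701*I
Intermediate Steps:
O = -10920 (O = 101 - 11021 = -10920)
q = -10920 + I*sqrt(4449) (q = -10920 + sqrt(-5728 + 1279) = -10920 + sqrt(-4449) = -10920 + I*sqrt(4449) ≈ -10920.0 + 66.701*I)
-q = -(-10920 + I*sqrt(4449)) = 10920 - I*sqrt(4449)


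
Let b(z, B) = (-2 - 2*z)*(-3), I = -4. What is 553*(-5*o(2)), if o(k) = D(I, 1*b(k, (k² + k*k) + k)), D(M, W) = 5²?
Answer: -69125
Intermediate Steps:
b(z, B) = 6 + 6*z
D(M, W) = 25
o(k) = 25
553*(-5*o(2)) = 553*(-5*25) = 553*(-125) = -69125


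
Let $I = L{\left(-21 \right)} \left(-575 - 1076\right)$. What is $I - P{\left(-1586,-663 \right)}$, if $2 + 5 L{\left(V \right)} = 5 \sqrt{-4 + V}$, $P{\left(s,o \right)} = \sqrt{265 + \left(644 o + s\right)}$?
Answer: $\frac{3302}{5} - 8255 i - i \sqrt{428293} \approx 660.4 - 8909.4 i$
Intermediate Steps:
$P{\left(s,o \right)} = \sqrt{265 + s + 644 o}$ ($P{\left(s,o \right)} = \sqrt{265 + \left(s + 644 o\right)} = \sqrt{265 + s + 644 o}$)
$L{\left(V \right)} = - \frac{2}{5} + \sqrt{-4 + V}$ ($L{\left(V \right)} = - \frac{2}{5} + \frac{5 \sqrt{-4 + V}}{5} = - \frac{2}{5} + \sqrt{-4 + V}$)
$I = \frac{3302}{5} - 8255 i$ ($I = \left(- \frac{2}{5} + \sqrt{-4 - 21}\right) \left(-575 - 1076\right) = \left(- \frac{2}{5} + \sqrt{-25}\right) \left(-1651\right) = \left(- \frac{2}{5} + 5 i\right) \left(-1651\right) = \frac{3302}{5} - 8255 i \approx 660.4 - 8255.0 i$)
$I - P{\left(-1586,-663 \right)} = \left(\frac{3302}{5} - 8255 i\right) - \sqrt{265 - 1586 + 644 \left(-663\right)} = \left(\frac{3302}{5} - 8255 i\right) - \sqrt{265 - 1586 - 426972} = \left(\frac{3302}{5} - 8255 i\right) - \sqrt{-428293} = \left(\frac{3302}{5} - 8255 i\right) - i \sqrt{428293} = \frac{3302}{5} - 8255 i - i \sqrt{428293}$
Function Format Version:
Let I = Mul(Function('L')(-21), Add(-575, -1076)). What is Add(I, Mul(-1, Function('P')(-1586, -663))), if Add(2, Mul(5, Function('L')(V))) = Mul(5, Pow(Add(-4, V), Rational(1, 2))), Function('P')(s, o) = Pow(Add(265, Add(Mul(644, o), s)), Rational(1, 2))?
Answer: Add(Rational(3302, 5), Mul(-8255, I), Mul(-1, I, Pow(428293, Rational(1, 2)))) ≈ Add(660.40, Mul(-8909.4, I))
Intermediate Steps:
Function('P')(s, o) = Pow(Add(265, s, Mul(644, o)), Rational(1, 2)) (Function('P')(s, o) = Pow(Add(265, Add(s, Mul(644, o))), Rational(1, 2)) = Pow(Add(265, s, Mul(644, o)), Rational(1, 2)))
Function('L')(V) = Add(Rational(-2, 5), Pow(Add(-4, V), Rational(1, 2))) (Function('L')(V) = Add(Rational(-2, 5), Mul(Rational(1, 5), Mul(5, Pow(Add(-4, V), Rational(1, 2))))) = Add(Rational(-2, 5), Pow(Add(-4, V), Rational(1, 2))))
I = Add(Rational(3302, 5), Mul(-8255, I)) (I = Mul(Add(Rational(-2, 5), Pow(Add(-4, -21), Rational(1, 2))), Add(-575, -1076)) = Mul(Add(Rational(-2, 5), Pow(-25, Rational(1, 2))), -1651) = Mul(Add(Rational(-2, 5), Mul(5, I)), -1651) = Add(Rational(3302, 5), Mul(-8255, I)) ≈ Add(660.40, Mul(-8255.0, I)))
Add(I, Mul(-1, Function('P')(-1586, -663))) = Add(Add(Rational(3302, 5), Mul(-8255, I)), Mul(-1, Pow(Add(265, -1586, Mul(644, -663)), Rational(1, 2)))) = Add(Add(Rational(3302, 5), Mul(-8255, I)), Mul(-1, Pow(Add(265, -1586, -426972), Rational(1, 2)))) = Add(Add(Rational(3302, 5), Mul(-8255, I)), Mul(-1, Pow(-428293, Rational(1, 2)))) = Add(Add(Rational(3302, 5), Mul(-8255, I)), Mul(-1, Mul(I, Pow(428293, Rational(1, 2))))) = Add(Add(Rational(3302, 5), Mul(-8255, I)), Mul(-1, I, Pow(428293, Rational(1, 2)))) = Add(Rational(3302, 5), Mul(-8255, I), Mul(-1, I, Pow(428293, Rational(1, 2))))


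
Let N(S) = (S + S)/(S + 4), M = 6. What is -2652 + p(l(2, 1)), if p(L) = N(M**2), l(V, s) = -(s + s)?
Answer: -13251/5 ≈ -2650.2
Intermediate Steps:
l(V, s) = -2*s
N(S) = 2*S/(4 + S) (N(S) = (2*S)/(4 + S) = 2*S/(4 + S))
p(L) = 9/5 (p(L) = 2*6**2/(4 + 6**2) = 2*36/(4 + 36) = 2*36/40 = 2*36*(1/40) = 9/5)
-2652 + p(l(2, 1)) = -2652 + 9/5 = -13251/5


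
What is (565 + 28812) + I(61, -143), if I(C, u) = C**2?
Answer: 33098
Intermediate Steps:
(565 + 28812) + I(61, -143) = (565 + 28812) + 61**2 = 29377 + 3721 = 33098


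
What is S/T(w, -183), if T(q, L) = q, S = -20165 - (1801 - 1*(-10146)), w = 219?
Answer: -10704/73 ≈ -146.63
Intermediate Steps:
S = -32112 (S = -20165 - (1801 + 10146) = -20165 - 1*11947 = -20165 - 11947 = -32112)
S/T(w, -183) = -32112/219 = -32112*1/219 = -10704/73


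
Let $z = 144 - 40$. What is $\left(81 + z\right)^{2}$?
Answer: $34225$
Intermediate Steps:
$z = 104$
$\left(81 + z\right)^{2} = \left(81 + 104\right)^{2} = 185^{2} = 34225$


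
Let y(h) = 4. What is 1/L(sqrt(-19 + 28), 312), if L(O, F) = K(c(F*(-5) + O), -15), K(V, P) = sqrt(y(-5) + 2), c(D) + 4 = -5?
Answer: sqrt(6)/6 ≈ 0.40825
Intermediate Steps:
c(D) = -9 (c(D) = -4 - 5 = -9)
K(V, P) = sqrt(6) (K(V, P) = sqrt(4 + 2) = sqrt(6))
L(O, F) = sqrt(6)
1/L(sqrt(-19 + 28), 312) = 1/(sqrt(6)) = sqrt(6)/6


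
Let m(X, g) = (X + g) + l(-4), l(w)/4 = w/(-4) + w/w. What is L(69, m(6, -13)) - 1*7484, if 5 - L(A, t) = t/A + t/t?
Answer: -516121/69 ≈ -7480.0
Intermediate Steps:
l(w) = 4 - w (l(w) = 4*(w/(-4) + w/w) = 4*(w*(-¼) + 1) = 4*(-w/4 + 1) = 4*(1 - w/4) = 4 - w)
m(X, g) = 8 + X + g (m(X, g) = (X + g) + (4 - 1*(-4)) = (X + g) + (4 + 4) = (X + g) + 8 = 8 + X + g)
L(A, t) = 4 - t/A (L(A, t) = 5 - (t/A + t/t) = 5 - (t/A + 1) = 5 - (1 + t/A) = 5 + (-1 - t/A) = 4 - t/A)
L(69, m(6, -13)) - 1*7484 = (4 - 1*(8 + 6 - 13)/69) - 1*7484 = (4 - 1*1*1/69) - 7484 = (4 - 1/69) - 7484 = 275/69 - 7484 = -516121/69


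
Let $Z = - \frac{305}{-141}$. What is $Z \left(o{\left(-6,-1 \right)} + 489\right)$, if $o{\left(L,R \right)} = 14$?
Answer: $\frac{153415}{141} \approx 1088.0$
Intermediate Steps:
$Z = \frac{305}{141}$ ($Z = \left(-305\right) \left(- \frac{1}{141}\right) = \frac{305}{141} \approx 2.1631$)
$Z \left(o{\left(-6,-1 \right)} + 489\right) = \frac{305 \left(14 + 489\right)}{141} = \frac{305}{141} \cdot 503 = \frac{153415}{141}$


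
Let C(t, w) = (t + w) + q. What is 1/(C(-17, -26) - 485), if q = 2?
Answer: -1/526 ≈ -0.0019011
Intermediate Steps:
C(t, w) = 2 + t + w (C(t, w) = (t + w) + 2 = 2 + t + w)
1/(C(-17, -26) - 485) = 1/((2 - 17 - 26) - 485) = 1/(-41 - 485) = 1/(-526) = -1/526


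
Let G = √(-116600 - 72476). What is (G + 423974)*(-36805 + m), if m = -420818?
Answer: -194020253802 - 915246*I*√47269 ≈ -1.9402e+11 - 1.9899e+8*I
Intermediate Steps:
G = 2*I*√47269 (G = √(-189076) = 2*I*√47269 ≈ 434.83*I)
(G + 423974)*(-36805 + m) = (2*I*√47269 + 423974)*(-36805 - 420818) = (423974 + 2*I*√47269)*(-457623) = -194020253802 - 915246*I*√47269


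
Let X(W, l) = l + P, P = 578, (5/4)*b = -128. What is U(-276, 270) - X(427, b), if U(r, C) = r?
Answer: -3758/5 ≈ -751.60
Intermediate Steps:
b = -512/5 (b = (⅘)*(-128) = -512/5 ≈ -102.40)
X(W, l) = 578 + l (X(W, l) = l + 578 = 578 + l)
U(-276, 270) - X(427, b) = -276 - (578 - 512/5) = -276 - 1*2378/5 = -276 - 2378/5 = -3758/5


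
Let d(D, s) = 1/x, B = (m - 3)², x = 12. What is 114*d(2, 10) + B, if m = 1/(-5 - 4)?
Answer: 3107/162 ≈ 19.179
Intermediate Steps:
m = -⅑ (m = 1/(-9) = -⅑ ≈ -0.11111)
B = 784/81 (B = (-⅑ - 3)² = (-28/9)² = 784/81 ≈ 9.6790)
d(D, s) = 1/12
114*d(2, 10) + B = 114*(1/12) + 784/81 = 19/2 + 784/81 = 3107/162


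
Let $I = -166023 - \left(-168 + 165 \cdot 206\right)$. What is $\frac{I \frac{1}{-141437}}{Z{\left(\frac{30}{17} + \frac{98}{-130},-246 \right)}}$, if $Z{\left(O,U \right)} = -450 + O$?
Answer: $- \frac{220828725}{70171563121} \approx -0.003147$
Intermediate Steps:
$I = -199845$ ($I = -166023 - \left(-168 + 33990\right) = -166023 - 33822 = -199845$)
$\frac{I \frac{1}{-141437}}{Z{\left(\frac{30}{17} + \frac{98}{-130},-246 \right)}} = \frac{\left(-199845\right) \frac{1}{-141437}}{-450 + \left(\frac{30}{17} + \frac{98}{-130}\right)} = \frac{\left(-199845\right) \left(- \frac{1}{141437}\right)}{-450 + \left(30 \cdot \frac{1}{17} + 98 \left(- \frac{1}{130}\right)\right)} = \frac{199845}{141437 \left(-450 + \left(\frac{30}{17} - \frac{49}{65}\right)\right)} = \frac{199845}{141437 \left(-450 + \frac{1117}{1105}\right)} = \frac{199845}{141437 \left(- \frac{496133}{1105}\right)} = \frac{199845}{141437} \left(- \frac{1105}{496133}\right) = - \frac{220828725}{70171563121}$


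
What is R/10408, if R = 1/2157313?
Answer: 1/22453313704 ≈ 4.4537e-11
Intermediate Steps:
R = 1/2157313 ≈ 4.6354e-7
R/10408 = (1/2157313)/10408 = (1/2157313)*(1/10408) = 1/22453313704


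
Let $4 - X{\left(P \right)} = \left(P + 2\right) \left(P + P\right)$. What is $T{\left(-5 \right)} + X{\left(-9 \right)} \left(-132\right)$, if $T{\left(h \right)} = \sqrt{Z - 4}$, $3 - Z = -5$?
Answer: $16106$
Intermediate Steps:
$Z = 8$ ($Z = 3 - -5 = 3 + 5 = 8$)
$X{\left(P \right)} = 4 - 2 P \left(2 + P\right)$ ($X{\left(P \right)} = 4 - \left(P + 2\right) \left(P + P\right) = 4 - \left(2 + P\right) 2 P = 4 - 2 P \left(2 + P\right)$)
$T{\left(h \right)} = 2$ ($T{\left(h \right)} = \sqrt{8 - 4} = \sqrt{4} = 2$)
$T{\left(-5 \right)} + X{\left(-9 \right)} \left(-132\right) = 2 + \left(4 - -36 - 2 \left(-9\right)^{2}\right) \left(-132\right) = 2 + \left(4 + 36 - 162\right) \left(-132\right) = 2 - -16104 = 2 + 16104 = 16106$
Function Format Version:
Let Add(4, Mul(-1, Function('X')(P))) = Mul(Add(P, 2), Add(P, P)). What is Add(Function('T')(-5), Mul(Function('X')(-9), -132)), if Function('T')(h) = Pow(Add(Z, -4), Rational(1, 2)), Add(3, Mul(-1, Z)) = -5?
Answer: 16106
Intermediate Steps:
Z = 8 (Z = Add(3, Mul(-1, -5)) = Add(3, 5) = 8)
Function('X')(P) = Add(4, Mul(-2, P, Add(2, P))) (Function('X')(P) = Add(4, Mul(-1, Mul(Add(P, 2), Add(P, P)))) = Add(4, Mul(-1, Mul(Add(2, P), Mul(2, P)))) = Add(4, Mul(-1, Mul(2, P, Add(2, P)))) = Add(4, Mul(-2, P, Add(2, P))))
Function('T')(h) = 2 (Function('T')(h) = Pow(Add(8, -4), Rational(1, 2)) = Pow(4, Rational(1, 2)) = 2)
Add(Function('T')(-5), Mul(Function('X')(-9), -132)) = Add(2, Mul(Add(4, Mul(-4, -9), Mul(-2, Pow(-9, 2))), -132)) = Add(2, Mul(Add(4, 36, Mul(-2, 81)), -132)) = Add(2, Mul(Add(4, 36, -162), -132)) = Add(2, Mul(-122, -132)) = Add(2, 16104) = 16106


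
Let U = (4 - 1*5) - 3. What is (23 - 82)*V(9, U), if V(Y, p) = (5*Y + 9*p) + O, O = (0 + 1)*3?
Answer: -708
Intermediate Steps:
O = 3 (O = 1*3 = 3)
U = -4 (U = (4 - 5) - 3 = -1 - 3 = -4)
V(Y, p) = 3 + 5*Y + 9*p (V(Y, p) = (5*Y + 9*p) + 3 = 3 + 5*Y + 9*p)
(23 - 82)*V(9, U) = (23 - 82)*(3 + 5*9 + 9*(-4)) = -59*(3 + 45 - 36) = -59*12 = -708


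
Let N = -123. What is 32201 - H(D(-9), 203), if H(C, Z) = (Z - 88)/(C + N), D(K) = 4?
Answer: 3832034/119 ≈ 32202.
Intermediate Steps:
H(C, Z) = (-88 + Z)/(-123 + C) (H(C, Z) = (Z - 88)/(C - 123) = (-88 + Z)/(-123 + C))
32201 - H(D(-9), 203) = 32201 - (-88 + 203)/(-123 + 4) = 32201 - 115/(-119) = 32201 - (-1)*115/119 = 32201 - 1*(-115/119) = 32201 + 115/119 = 3832034/119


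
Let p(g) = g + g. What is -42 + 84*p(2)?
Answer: 294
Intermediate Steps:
p(g) = 2*g
-42 + 84*p(2) = -42 + 84*(2*2) = -42 + 84*4 = -42 + 336 = 294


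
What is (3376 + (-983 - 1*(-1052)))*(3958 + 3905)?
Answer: 27088035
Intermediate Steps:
(3376 + (-983 - 1*(-1052)))*(3958 + 3905) = (3376 + (-983 + 1052))*7863 = (3376 + 69)*7863 = 3445*7863 = 27088035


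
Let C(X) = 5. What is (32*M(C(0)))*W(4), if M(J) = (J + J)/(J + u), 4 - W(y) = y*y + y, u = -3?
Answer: -2560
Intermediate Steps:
W(y) = 4 - y - y² (W(y) = 4 - (y*y + y) = 4 - (y² + y) = 4 - (y + y²) = 4 + (-y - y²) = 4 - y - y²)
M(J) = 2*J/(-3 + J) (M(J) = (J + J)/(J - 3) = (2*J)/(-3 + J) = 2*J/(-3 + J))
(32*M(C(0)))*W(4) = (32*(2*5/(-3 + 5)))*(4 - 1*4 - 1*4²) = (32*(2*5/2))*(4 - 4 - 1*16) = (32*(2*5*(½)))*(4 - 4 - 16) = (32*5)*(-16) = 160*(-16) = -2560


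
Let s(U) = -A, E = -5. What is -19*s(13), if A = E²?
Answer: 475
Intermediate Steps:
A = 25 (A = (-5)² = 25)
s(U) = -25 (s(U) = -1*25 = -25)
-19*s(13) = -19*(-25) = 475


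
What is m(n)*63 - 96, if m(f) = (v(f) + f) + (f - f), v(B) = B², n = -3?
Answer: 282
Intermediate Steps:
m(f) = f + f² (m(f) = (f² + f) + (f - f) = (f + f²) + 0 = f + f²)
m(n)*63 - 96 = -3*(1 - 3)*63 - 96 = -3*(-2)*63 - 96 = 6*63 - 96 = 378 - 96 = 282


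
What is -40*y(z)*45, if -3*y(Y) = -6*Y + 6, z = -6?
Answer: 25200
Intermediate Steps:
y(Y) = -2 + 2*Y (y(Y) = -(-6*Y + 6)/3 = -(6 - 6*Y)/3 = -2 + 2*Y)
-40*y(z)*45 = -40*(-2 + 2*(-6))*45 = -40*(-2 - 12)*45 = -40*(-14)*45 = 560*45 = 25200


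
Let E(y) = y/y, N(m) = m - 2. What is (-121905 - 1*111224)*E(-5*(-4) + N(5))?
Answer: -233129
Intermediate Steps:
N(m) = -2 + m
E(y) = 1
(-121905 - 1*111224)*E(-5*(-4) + N(5)) = (-121905 - 1*111224)*1 = (-121905 - 111224)*1 = -233129*1 = -233129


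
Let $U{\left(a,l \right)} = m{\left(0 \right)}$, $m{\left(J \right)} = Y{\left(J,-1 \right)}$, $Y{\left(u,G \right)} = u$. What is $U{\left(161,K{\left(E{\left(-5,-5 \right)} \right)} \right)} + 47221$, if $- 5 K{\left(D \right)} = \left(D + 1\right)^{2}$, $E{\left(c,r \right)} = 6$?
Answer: $47221$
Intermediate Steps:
$K{\left(D \right)} = - \frac{\left(1 + D\right)^{2}}{5}$ ($K{\left(D \right)} = - \frac{\left(D + 1\right)^{2}}{5} = - \frac{\left(1 + D\right)^{2}}{5}$)
$m{\left(J \right)} = J$
$U{\left(a,l \right)} = 0$
$U{\left(161,K{\left(E{\left(-5,-5 \right)} \right)} \right)} + 47221 = 0 + 47221 = 47221$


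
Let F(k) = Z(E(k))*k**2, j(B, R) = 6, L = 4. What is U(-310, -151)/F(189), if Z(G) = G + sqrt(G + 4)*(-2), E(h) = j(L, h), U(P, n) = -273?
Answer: 13/1134 + 13*sqrt(10)/3402 ≈ 0.023548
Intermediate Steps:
E(h) = 6
Z(G) = G - 2*sqrt(4 + G) (Z(G) = G + sqrt(4 + G)*(-2) = G - 2*sqrt(4 + G))
F(k) = k**2*(6 - 2*sqrt(10)) (F(k) = (6 - 2*sqrt(4 + 6))*k**2 = (6 - 2*sqrt(10))*k**2 = k**2*(6 - 2*sqrt(10)))
U(-310, -151)/F(189) = -273*1/(71442*(3 - sqrt(10))) = -273/(214326 - 71442*sqrt(10))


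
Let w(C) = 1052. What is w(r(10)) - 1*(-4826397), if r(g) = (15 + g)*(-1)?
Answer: 4827449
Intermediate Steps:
r(g) = -15 - g
w(r(10)) - 1*(-4826397) = 1052 - 1*(-4826397) = 1052 + 4826397 = 4827449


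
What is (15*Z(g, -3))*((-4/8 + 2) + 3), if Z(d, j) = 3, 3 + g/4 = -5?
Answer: 405/2 ≈ 202.50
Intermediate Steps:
g = -32 (g = -12 + 4*(-5) = -12 - 20 = -32)
(15*Z(g, -3))*((-4/8 + 2) + 3) = (15*3)*((-4/8 + 2) + 3) = 45*((-4*⅛ + 2) + 3) = 45*((-½ + 2) + 3) = 45*(3/2 + 3) = 45*(9/2) = 405/2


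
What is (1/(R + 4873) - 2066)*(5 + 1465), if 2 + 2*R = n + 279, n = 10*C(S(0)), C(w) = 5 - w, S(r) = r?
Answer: -4370271360/1439 ≈ -3.0370e+6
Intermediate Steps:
n = 50 (n = 10*(5 - 1*0) = 10*(5 + 0) = 10*5 = 50)
R = 327/2 (R = -1 + (50 + 279)/2 = -1 + (½)*329 = -1 + 329/2 = 327/2 ≈ 163.50)
(1/(R + 4873) - 2066)*(5 + 1465) = (1/(327/2 + 4873) - 2066)*(5 + 1465) = (1/(10073/2) - 2066)*1470 = (2/10073 - 2066)*1470 = -20810816/10073*1470 = -4370271360/1439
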